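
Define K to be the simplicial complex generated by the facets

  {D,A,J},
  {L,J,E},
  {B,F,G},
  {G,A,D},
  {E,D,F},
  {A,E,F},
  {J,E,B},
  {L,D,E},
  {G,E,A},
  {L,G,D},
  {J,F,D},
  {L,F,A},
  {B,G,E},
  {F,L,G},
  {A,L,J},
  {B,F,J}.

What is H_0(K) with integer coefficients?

K has 8 vertices, 24 edges, 16 triangles.
rank ∂_0 = 0, rank ∂_1 = 7 ⇒ b_0 = 8 − 0 − 7 = 1; all invariant factors of ∂_1 are 1 so no torsion. So H_0 = Z.

H_0 ≅ Z.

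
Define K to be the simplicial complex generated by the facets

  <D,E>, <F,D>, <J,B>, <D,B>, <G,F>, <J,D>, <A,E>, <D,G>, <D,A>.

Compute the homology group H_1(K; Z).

Fix the vertex order A < B < D < E < F < G < J and write every simplex with vertices in increasing order. Then dim K = 1 and the simplices of K are:

  0-simplices (7): A, B, D, E, F, G, J
  1-simplices (9): AD, AE, BD, BJ, DE, DF, DG, DJ, FG

giving chain groups C_0 ≅ Z^7, C_1 ≅ Z^9.

∂_1: C_1 → C_0 sends each edge [p,q] (with p < q) to q − p.
The resulting 7×9 matrix has rank 6, and its Smith normal form has invariant factors (1,1,1,1,1,1).

Computing H_k = (kernel of ∂_k) / (image of ∂_{k+1}):

  H_1: rank ker ∂_1 − rank ∂_2 = (9 − 6) − 0 = 3, and there is no ∂_2, so H_1 ≅ Z^3.

(K is a triangulation of a wedge of 3 circles.)

H_1 = Z^3.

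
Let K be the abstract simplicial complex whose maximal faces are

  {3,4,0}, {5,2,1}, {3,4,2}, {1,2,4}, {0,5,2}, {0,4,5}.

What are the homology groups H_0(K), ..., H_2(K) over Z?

Take the total order 0 < 1 < 2 < 3 < 4 < 5 on the vertex set. Then K (dimension 2) consists of the simplices:

  0-simplices (6): [0], [1], [2], [3], [4], [5]
  1-simplices (12): [0,2], [0,3], [0,4], [0,5], [1,2], [1,4], [1,5], [2,3], [2,4], [2,5], [3,4], [4,5]
  2-simplices (6): [0,2,5], [0,3,4], [0,4,5], [1,2,4], [1,2,5], [2,3,4]

giving chain groups C_0 ≅ Z^6, C_1 ≅ Z^12, C_2 ≅ Z^6.

∂_1: C_1 → C_0 sends each edge [p,q] (with p < q) to q − p.
The resulting 6×12 matrix has rank 5, and its Smith normal form has invariant factors (1,1,1,1,1).

∂_2: C_2 → C_1 acts by ∂[p,q,r] = [q,r] − [p,r] + [p,q]. For instance
  ∂[1,2,5] = [2,5] − [1,5] + [1,2],
  ∂[2,3,4] = [3,4] − [2,4] + [2,3].
As a 12×6 matrix over Z this has rank 6, with invariant factors (1,1,1,1,1,1).

Computing H_k = (kernel of ∂_k) / (image of ∂_{k+1}):

  H_0: rank C_0 − rank ∂_1 = 6 − 5 = 1, and the invariant factors of ∂_1 are all 1, so H_0 ≅ Z.
  H_1: rank ker ∂_1 − rank ∂_2 = (12 − 5) − 6 = 1, and the invariant factors of ∂_2 are all 1, so H_1 ≅ Z.
  H_2: rank ker ∂_2 − rank ∂_3 = (6 − 6) − 0 = 0, and there is no ∂_3, so H_2 ≅ 0.

(K is a triangulation of the cylinder S^1 x I.)

H_0 = Z,  H_1 = Z,  H_2 = 0.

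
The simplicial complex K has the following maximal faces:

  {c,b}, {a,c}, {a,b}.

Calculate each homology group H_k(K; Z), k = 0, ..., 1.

Fix the vertex order a < b < c and write every simplex with vertices in increasing order. Then dim K = 1 and the simplices of K are:

  0-simplices (3): a, b, c
  1-simplices (3): ab, ac, bc

giving chain groups C_0 ≅ Z^3, C_1 ≅ Z^3.

The boundary map ∂_1: C_1 → C_0 is given by ∂[p,q] = [q] − [p]. For instance
  ∂ac = c − a.
This gives a 3×3 integer matrix of rank 2; reducing to Smith normal form yields diagonal entries (1,1).

Reading off H_k = ker ∂_k / im ∂_{k+1}:

  H_0: rank C_0 − rank ∂_1 = 3 − 2 = 1, and the invariant factors of ∂_1 are all 1, so H_0 ≅ Z.
  H_1: rank ker ∂_1 − rank ∂_2 = (3 − 2) − 0 = 1, and there is no ∂_2, so H_1 ≅ Z.

H_0 = Z,  H_1 = Z.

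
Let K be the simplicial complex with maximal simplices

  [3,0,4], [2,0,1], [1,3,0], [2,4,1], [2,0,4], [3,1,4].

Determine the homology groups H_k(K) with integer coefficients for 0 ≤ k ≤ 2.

H_0 = Z,  H_1 = 0,  H_2 = Z.

Fix the vertex order 0 < 1 < 2 < 3 < 4 and write every simplex with vertices in increasing order. Then dim K = 2 and the simplices of K are:

  0-simplices (5): [0], [1], [2], [3], [4]
  1-simplices (9): [0,1], [0,2], [0,3], [0,4], [1,2], [1,3], [1,4], [2,4], [3,4]
  2-simplices (6): [0,1,2], [0,1,3], [0,2,4], [0,3,4], [1,2,4], [1,3,4]

so the chain groups are C_0 ≅ Z^5, C_1 ≅ Z^9, C_2 ≅ Z^6.

Boundary ∂_1: C_1 → C_0 maps an edge to its endpoints' difference, ∂[p,q] = q − p.
The 5×9 boundary matrix has rank 4 and Smith normal form diag(1,1,1,1).

The boundary map ∂_2: C_2 → C_1 sends each 2-simplex [p,q,r] to [q,r] − [p,r] + [p,q]. For instance
  ∂[0,2,4] = [2,4] − [0,4] + [0,2],
  ∂[0,1,2] = [1,2] − [0,2] + [0,1].
This gives a 9×6 integer matrix of rank 5; reducing to Smith normal form yields diagonal entries (1,1,1,1,1).

From H_k ≅ ker(∂_k) / im(∂_{k+1}) we obtain:

  H_0: rank C_0 − rank ∂_1 = 5 − 4 = 1, and the invariant factors of ∂_1 are all 1, so H_0 = Z.
  H_1: rank ker ∂_1 − rank ∂_2 = (9 − 4) − 5 = 0, and the invariant factors of ∂_2 are all 1, so H_1 = 0.
  H_2: rank ker ∂_2 − rank ∂_3 = (6 − 5) − 0 = 1, and there is no ∂_3, so H_2 = Z.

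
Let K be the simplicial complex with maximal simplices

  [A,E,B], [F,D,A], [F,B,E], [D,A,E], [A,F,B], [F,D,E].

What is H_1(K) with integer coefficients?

Fix the vertex order A < B < D < E < F and write every simplex with vertices in increasing order. Then dim K = 2 and the simplices of K are:

  0-simplices (5): A, B, D, E, F
  1-simplices (9): AB, AD, AE, AF, BE, BF, DE, DF, EF
  2-simplices (6): ABE, ABF, ADE, ADF, BEF, DEF

Hence C_0 ≅ Z^5, C_1 ≅ Z^9, C_2 ≅ Z^6.

Boundary ∂_1: C_1 → C_0 sends each edge [p,q] (with p < q) to q − p. For instance
  ∂DE = E − D.
As a 5×9 matrix over Z this has rank 4, with invariant factors (1,1,1,1).

The boundary map ∂_2: C_2 → C_1 acts by ∂[p,q,r] = [q,r] − [p,r] + [p,q]. For instance
  ∂ADE = DE − AE + AD,
  ∂ADF = DF − AF + AD.
This gives a 9×6 integer matrix of rank 5; reducing to Smith normal form yields diagonal entries (1,1,1,1,1).

From H_k ≅ ker(∂_k) / im(∂_{k+1}) we obtain:

  H_1: rank ker ∂_1 − rank ∂_2 = (9 − 4) − 5 = 0, and the invariant factors of ∂_2 are all 1, so H_1 ≅ 0.

(K is a triangulation of the 2-sphere S^2.)

H_1 = 0.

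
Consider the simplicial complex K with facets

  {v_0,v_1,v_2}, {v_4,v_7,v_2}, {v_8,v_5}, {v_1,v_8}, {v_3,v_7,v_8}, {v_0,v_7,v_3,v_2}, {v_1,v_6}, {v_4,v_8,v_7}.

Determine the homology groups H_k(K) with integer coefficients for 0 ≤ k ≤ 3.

Fix the vertex order v_0 < v_1 < v_2 < v_3 < v_4 < v_5 < v_6 < v_7 < v_8 and write every simplex with vertices in increasing order. Then dim K = 3 and the simplices of K are:

  0-simplices (9): [v_0], [v_1], [v_2], [v_3], [v_4], [v_5], [v_6], [v_7], [v_8]
  1-simplices (16): (16 of them)
  2-simplices (8): [v_0,v_1,v_2], [v_0,v_2,v_3], [v_0,v_2,v_7], [v_0,v_3,v_7], [v_2,v_3,v_7], [v_2,v_4,v_7], [v_3,v_7,v_8], [v_4,v_7,v_8]
  3-simplices (1): [v_0,v_2,v_3,v_7]

so the chain groups are C_0 ≅ Z^9, C_1 ≅ Z^16, C_2 ≅ Z^8, C_3 ≅ Z^1.

∂_1: C_1 → C_0 sends each edge [p,q] (with p < q) to q − p. For instance
  ∂[v_0,v_2] = [v_2] − [v_0].
As a 9×16 matrix over Z this has rank 8, with invariant factors (1,1,1,1,1,1,1,1).

∂_2: C_2 → C_1 sends each 2-simplex [p,q,r] to [q,r] − [p,r] + [p,q]. For instance
  ∂[v_0,v_1,v_2] = [v_1,v_2] − [v_0,v_2] + [v_0,v_1],
  ∂[v_2,v_3,v_7] = [v_3,v_7] − [v_2,v_7] + [v_2,v_3].
This gives a 16×8 integer matrix of rank 7; reducing to Smith normal form yields diagonal entries (1,1,1,1,1,1,1).

Boundary ∂_3: C_3 → C_2 sends each 3-simplex σ to the alternating sum Σ_i (−1)^i (σ with its i-th vertex removed). For instance
  ∂[v_0,v_2,v_3,v_7] = [v_2,v_3,v_7] − [v_0,v_3,v_7] + [v_0,v_2,v_7] − [v_0,v_2,v_3].
As a 8×1 matrix over Z this has rank 1, with invariant factors (1).

From H_k ≅ ker(∂_k) / im(∂_{k+1}) we obtain:

  H_0: rank C_0 − rank ∂_1 = 9 − 8 = 1, and the invariant factors of ∂_1 are all 1, so H_0 ≅ Z.
  H_1: rank ker ∂_1 − rank ∂_2 = (16 − 8) − 7 = 1, and the invariant factors of ∂_2 are all 1, so H_1 ≅ Z.
  H_2: rank ker ∂_2 − rank ∂_3 = (8 − 7) − 1 = 0, and the invariant factors of ∂_3 are all 1, so H_2 ≅ 0.
  H_3: rank ker ∂_3 − rank ∂_4 = (1 − 1) − 0 = 0, and there is no ∂_4, so H_3 ≅ 0.

H_0 ≅ Z,  H_1 ≅ Z,  H_2 = 0,  H_3 = 0.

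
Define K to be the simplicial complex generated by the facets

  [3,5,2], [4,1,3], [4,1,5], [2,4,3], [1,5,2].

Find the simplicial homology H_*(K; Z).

Take the total order 1 < 2 < 3 < 4 < 5 on the vertex set. Then K (dimension 2) consists of the simplices:

  0-simplices (5): [1], [2], [3], [4], [5]
  1-simplices (10): [1,2], [1,3], [1,4], [1,5], [2,3], [2,4], [2,5], [3,4], [3,5], [4,5]
  2-simplices (5): [1,2,5], [1,3,4], [1,4,5], [2,3,4], [2,3,5]

giving chain groups C_0 ≅ Z^5, C_1 ≅ Z^10, C_2 ≅ Z^5.

∂_1: C_1 → C_0 is given by ∂[p,q] = [q] − [p]. For instance
  ∂[1,2] = [2] − [1].
As a 5×10 matrix over Z this has rank 4, with invariant factors (1,1,1,1).

The boundary map ∂_2: C_2 → C_1 maps a triangle to the signed sum of its edges. For instance
  ∂[2,3,4] = [3,4] − [2,4] + [2,3],
  ∂[1,2,5] = [2,5] − [1,5] + [1,2].
The resulting 10×5 matrix has rank 5, and its Smith normal form has invariant factors (1,1,1,1,1).

Reading off H_k = ker ∂_k / im ∂_{k+1}:

  H_0: rank C_0 − rank ∂_1 = 5 − 4 = 1, and the invariant factors of ∂_1 are all 1, so H_0 = Z.
  H_1: rank ker ∂_1 − rank ∂_2 = (10 − 4) − 5 = 1, and the invariant factors of ∂_2 are all 1, so H_1 = Z.
  H_2: rank ker ∂_2 − rank ∂_3 = (5 − 5) − 0 = 0, and there is no ∂_3, so H_2 = 0.

As a check, the Euler characteristic is 5 − 10 + 5 = 0, which agrees with 1 − 1 + 0 = 0.

H_0 = Z,  H_1 = Z,  H_2 = 0.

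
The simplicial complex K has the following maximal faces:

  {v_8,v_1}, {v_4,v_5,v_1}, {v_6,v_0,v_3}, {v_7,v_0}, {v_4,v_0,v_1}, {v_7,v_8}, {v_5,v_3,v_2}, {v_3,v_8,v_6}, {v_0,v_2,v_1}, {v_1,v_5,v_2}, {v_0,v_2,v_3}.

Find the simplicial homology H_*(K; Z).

H_0 ≅ Z,  H_1 ≅ Z^2,  H_2 = 0.

We work with the vertex ordering v_0 < v_1 < v_2 < v_3 < v_4 < v_5 < v_6 < v_7 < v_8. The simplices of K, each written with vertices in increasing order, are:

  0-simplices (9): [v_0], [v_1], [v_2], [v_3], [v_4], [v_5], [v_6], [v_7], [v_8]
  1-simplices (18): (18 of them)
  2-simplices (8): [v_0,v_1,v_2], [v_0,v_1,v_4], [v_0,v_2,v_3], [v_0,v_3,v_6], [v_1,v_2,v_5], [v_1,v_4,v_5], [v_2,v_3,v_5], [v_3,v_6,v_8]

so the chain groups are C_0 ≅ Z^9, C_1 ≅ Z^18, C_2 ≅ Z^8.

Boundary ∂_1: C_1 → C_0 is given by ∂[p,q] = [q] − [p]. For instance
  ∂[v_6,v_8] = [v_8] − [v_6].
As a 9×18 matrix over Z this has rank 8, with invariant factors (1,1,1,1,1,1,1,1).

The boundary map ∂_2: C_2 → C_1 sends each 2-simplex [p,q,r] to [q,r] − [p,r] + [p,q]. For instance
  ∂[v_0,v_2,v_3] = [v_2,v_3] − [v_0,v_3] + [v_0,v_2],
  ∂[v_3,v_6,v_8] = [v_6,v_8] − [v_3,v_8] + [v_3,v_6].
The 18×8 boundary matrix has rank 8 and Smith normal form diag(1,1,1,1,1,1,1,1).

Now H_k = ker ∂_k / im ∂_{k+1}, so:

  H_0: rank C_0 − rank ∂_1 = 9 − 8 = 1, and the invariant factors of ∂_1 are all 1, so H_0 ≅ Z.
  H_1: rank ker ∂_1 − rank ∂_2 = (18 − 8) − 8 = 2, and the invariant factors of ∂_2 are all 1, so H_1 ≅ Z^2.
  H_2: rank ker ∂_2 − rank ∂_3 = (8 − 8) − 0 = 0, and there is no ∂_3, so H_2 ≅ 0.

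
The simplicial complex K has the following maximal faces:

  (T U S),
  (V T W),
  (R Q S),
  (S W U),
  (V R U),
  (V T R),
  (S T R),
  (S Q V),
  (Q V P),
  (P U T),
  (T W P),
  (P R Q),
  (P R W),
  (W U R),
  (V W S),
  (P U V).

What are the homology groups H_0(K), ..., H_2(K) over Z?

H_0 ≅ Z,  H_1 ≅ Z^2,  H_2 ≅ Z.

K has 8 vertices, 24 edges, 16 triangles.
rank ∂_0 = 0, rank ∂_1 = 7 ⇒ b_0 = 8 − 0 − 7 = 1; all invariant factors of ∂_1 are 1 so no torsion. So H_0 = Z.
rank ∂_1 = 7, rank ∂_2 = 15 ⇒ b_1 = 24 − 7 − 15 = 2; all invariant factors of ∂_2 are 1 so no torsion. So H_1 = Z^2.
rank ∂_2 = 15, rank ∂_3 = 0 ⇒ b_2 = 16 − 15 − 0 = 1. So H_2 = Z.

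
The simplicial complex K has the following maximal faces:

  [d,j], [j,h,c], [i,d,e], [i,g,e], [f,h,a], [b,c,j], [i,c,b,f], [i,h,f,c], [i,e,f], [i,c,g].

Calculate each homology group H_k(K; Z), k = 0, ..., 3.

H_0 ≅ Z,  H_1 ≅ Z,  H_2 = 0,  H_3 = 0.

We work with the vertex ordering a < b < c < d < e < f < g < h < i < j. The simplices of K, each written with vertices in increasing order, are:

  0-simplices (10): a, b, c, d, e, f, g, h, i, j
  1-simplices (22): af, ah, bc, bf, bi, bj, cf, cg, ch, ci, cj, de, di, dj, ef, eg, ei, fh, fi, gi, hi, hj
  2-simplices (14): afh, bcf, bci, bcj, bfi, cfh, cfi, cgi, chi, chj, dei, efi, egi, fhi
  3-simplices (2): bcfi, cfhi

so the chain groups are C_0 ≅ Z^10, C_1 ≅ Z^22, C_2 ≅ Z^14, C_3 ≅ Z^2.

The boundary map ∂_1: C_1 → C_0 maps an edge to its endpoints' difference, ∂[p,q] = q − p. For instance
  ∂cf = f − c.
As a 10×22 matrix over Z this has rank 9, with invariant factors (1,1,1,1,1,1,1,1,1).

∂_2: C_2 → C_1 sends each 2-simplex [p,q,r] to [q,r] − [p,r] + [p,q]. For instance
  ∂cfi = fi − ci + cf,
  ∂cgi = gi − ci + cg.
As a 22×14 matrix over Z this has rank 12, with invariant factors (1,1,1,1,1,1,1,1,1,1,1,1).

The boundary map ∂_3: C_3 → C_2 sends each 3-simplex σ to the alternating sum Σ_i (−1)^i (σ with its i-th vertex removed). For instance
  ∂bcfi = cfi − bfi + bci − bcf,
  ∂cfhi = fhi − chi + cfi − cfh.
This gives a 14×2 integer matrix of rank 2; reducing to Smith normal form yields diagonal entries (1,1).

Now H_k = ker ∂_k / im ∂_{k+1}, so:

  H_0: rank C_0 − rank ∂_1 = 10 − 9 = 1, and the invariant factors of ∂_1 are all 1, so H_0 ≅ Z.
  H_1: rank ker ∂_1 − rank ∂_2 = (22 − 9) − 12 = 1, and the invariant factors of ∂_2 are all 1, so H_1 ≅ Z.
  H_2: rank ker ∂_2 − rank ∂_3 = (14 − 12) − 2 = 0, and the invariant factors of ∂_3 are all 1, so H_2 ≅ 0.
  H_3: rank ker ∂_3 − rank ∂_4 = (2 − 2) − 0 = 0, and there is no ∂_4, so H_3 ≅ 0.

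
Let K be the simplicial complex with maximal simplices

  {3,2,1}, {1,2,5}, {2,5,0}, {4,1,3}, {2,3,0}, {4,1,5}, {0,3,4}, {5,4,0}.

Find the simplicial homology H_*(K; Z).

H_0 = Z,  H_1 = 0,  H_2 = Z.

K has 6 vertices, 12 edges, 8 triangles.
rank ∂_0 = 0, rank ∂_1 = 5 ⇒ b_0 = 6 − 0 − 5 = 1; all invariant factors of ∂_1 are 1 so no torsion. So H_0 = Z.
rank ∂_1 = 5, rank ∂_2 = 7 ⇒ b_1 = 12 − 5 − 7 = 0; all invariant factors of ∂_2 are 1 so no torsion. So H_1 = 0.
rank ∂_2 = 7, rank ∂_3 = 0 ⇒ b_2 = 8 − 7 − 0 = 1. So H_2 = Z.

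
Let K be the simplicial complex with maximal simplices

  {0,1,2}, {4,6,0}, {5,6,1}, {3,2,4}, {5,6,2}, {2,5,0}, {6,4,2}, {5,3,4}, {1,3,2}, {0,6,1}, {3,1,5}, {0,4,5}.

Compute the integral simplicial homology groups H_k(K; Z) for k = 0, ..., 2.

H_0 = Z,  H_1 = Z/2,  H_2 = 0.

We work with the vertex ordering 0 < 1 < 2 < 3 < 4 < 5 < 6. The simplices of K, each written with vertices in increasing order, are:

  0-simplices (7): [0], [1], [2], [3], [4], [5], [6]
  1-simplices (18): [0,1], [0,2], [0,4], [0,5], [0,6], [1,2], [1,3], [1,5], [1,6], [2,3], [2,4], [2,5], [2,6], [3,4], [3,5], [4,5], [4,6], [5,6]
  2-simplices (12): [0,1,2], [0,1,6], [0,2,5], [0,4,5], [0,4,6], [1,2,3], [1,3,5], [1,5,6], [2,3,4], [2,4,6], [2,5,6], [3,4,5]

Hence C_0 ≅ Z^7, C_1 ≅ Z^18, C_2 ≅ Z^12.

The boundary map ∂_1: C_1 → C_0 maps an edge to its endpoints' difference, ∂[p,q] = q − p. For instance
  ∂[0,2] = [2] − [0].
This gives a 7×18 integer matrix of rank 6; reducing to Smith normal form yields diagonal entries (1,1,1,1,1,1).

Boundary ∂_2: C_2 → C_1 sends each 2-simplex [p,q,r] to [q,r] − [p,r] + [p,q]. For instance
  ∂[1,5,6] = [5,6] − [1,6] + [1,5],
  ∂[0,1,2] = [1,2] − [0,2] + [0,1].
The resulting 18×12 matrix has rank 12, and its Smith normal form has invariant factors (1,1,1,1,1,1,1,1,1,1,1,2).

From H_k ≅ ker(∂_k) / im(∂_{k+1}) we obtain:

  H_0: rank C_0 − rank ∂_1 = 7 − 6 = 1, and the invariant factors of ∂_1 are all 1, so H_0 ≅ Z.
  H_1: rank ker ∂_1 − rank ∂_2 = (18 − 6) − 12 = 0, and ∂_2 has invariant factor 2 > 1, so H_1 ≅ Z/2.
  H_2: rank ker ∂_2 − rank ∂_3 = (12 − 12) − 0 = 0, and there is no ∂_3, so H_2 ≅ 0.

As a check, the Euler characteristic is 7 − 18 + 12 = 1, which agrees with 1 − 0 + 0 = 1.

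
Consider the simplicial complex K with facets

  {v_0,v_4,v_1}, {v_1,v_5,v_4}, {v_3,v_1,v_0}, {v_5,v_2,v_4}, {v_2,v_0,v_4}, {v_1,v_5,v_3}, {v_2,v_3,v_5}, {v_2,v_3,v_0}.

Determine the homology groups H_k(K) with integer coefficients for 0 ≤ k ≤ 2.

H_0 ≅ Z,  H_1 = 0,  H_2 ≅ Z.

We work with the vertex ordering v_0 < v_1 < v_2 < v_3 < v_4 < v_5. The simplices of K, each written with vertices in increasing order, are:

  0-simplices (6): [v_0], [v_1], [v_2], [v_3], [v_4], [v_5]
  1-simplices (12): [v_0,v_1], [v_0,v_2], [v_0,v_3], [v_0,v_4], [v_1,v_3], [v_1,v_4], [v_1,v_5], [v_2,v_3], [v_2,v_4], [v_2,v_5], [v_3,v_5], [v_4,v_5]
  2-simplices (8): [v_0,v_1,v_3], [v_0,v_1,v_4], [v_0,v_2,v_3], [v_0,v_2,v_4], [v_1,v_3,v_5], [v_1,v_4,v_5], [v_2,v_3,v_5], [v_2,v_4,v_5]

giving chain groups C_0 ≅ Z^6, C_1 ≅ Z^12, C_2 ≅ Z^8.

The boundary map ∂_1: C_1 → C_0 sends each edge [p,q] (with p < q) to q − p. For instance
  ∂[v_1,v_3] = [v_3] − [v_1].
The resulting 6×12 matrix has rank 5, and its Smith normal form has invariant factors (1,1,1,1,1).

The boundary map ∂_2: C_2 → C_1 maps a triangle to the signed sum of its edges. For instance
  ∂[v_0,v_2,v_3] = [v_2,v_3] − [v_0,v_3] + [v_0,v_2],
  ∂[v_0,v_2,v_4] = [v_2,v_4] − [v_0,v_4] + [v_0,v_2].
As a 12×8 matrix over Z this has rank 7, with invariant factors (1,1,1,1,1,1,1).

Reading off H_k = ker ∂_k / im ∂_{k+1}:

  H_0: rank C_0 − rank ∂_1 = 6 − 5 = 1, and the invariant factors of ∂_1 are all 1, so H_0 = Z.
  H_1: rank ker ∂_1 − rank ∂_2 = (12 − 5) − 7 = 0, and the invariant factors of ∂_2 are all 1, so H_1 = 0.
  H_2: rank ker ∂_2 − rank ∂_3 = (8 − 7) − 0 = 1, and there is no ∂_3, so H_2 = Z.

(K is a triangulation of the 2-sphere S^2.)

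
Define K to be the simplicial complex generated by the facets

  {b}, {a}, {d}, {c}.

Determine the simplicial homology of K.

Order the vertices as a < b < c < d. Listing each simplex with vertices in this order, K has dimension 0 with simplices:

  0-simplices (4): a, b, c, d

Hence C_0 ≅ Z^4.

Now H_k = ker ∂_k / im ∂_{k+1}, so:

  H_0: rank C_0 − rank ∂_1 = 4 − 0 = 4, and there is no ∂_1, so H_0 ≅ Z^4.

H_0 ≅ Z^4.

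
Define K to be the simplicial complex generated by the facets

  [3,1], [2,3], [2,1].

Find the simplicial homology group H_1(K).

H_1 = Z.

K has 3 vertices, 3 edges.
rank ∂_1 = 2, rank ∂_2 = 0 ⇒ b_1 = 3 − 2 − 0 = 1. So H_1 = Z.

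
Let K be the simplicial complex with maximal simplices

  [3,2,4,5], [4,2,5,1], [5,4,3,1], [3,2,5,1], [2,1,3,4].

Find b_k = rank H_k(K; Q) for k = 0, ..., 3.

We work with the vertex ordering 1 < 2 < 3 < 4 < 5. The simplices of K, each written with vertices in increasing order, are:

  0-simplices (5): [1], [2], [3], [4], [5]
  1-simplices (10): [1,2], [1,3], [1,4], [1,5], [2,3], [2,4], [2,5], [3,4], [3,5], [4,5]
  2-simplices (10): [1,2,3], [1,2,4], [1,2,5], [1,3,4], [1,3,5], [1,4,5], [2,3,4], [2,3,5], [2,4,5], [3,4,5]
  3-simplices (5): [1,2,3,4], [1,2,3,5], [1,2,4,5], [1,3,4,5], [2,3,4,5]

giving chain groups C_0 ≅ Z^5, C_1 ≅ Z^10, C_2 ≅ Z^10, C_3 ≅ Z^5.

The boundary map ∂_1: C_1 → C_0 is given by ∂[p,q] = [q] − [p]. For instance
  ∂[1,5] = [5] − [1].
As a 5×10 matrix over Z this has rank 4, with invariant factors (1,1,1,1).

The boundary map ∂_2: C_2 → C_1 acts by ∂[p,q,r] = [q,r] − [p,r] + [p,q]. For instance
  ∂[1,3,4] = [3,4] − [1,4] + [1,3],
  ∂[1,4,5] = [4,5] − [1,5] + [1,4].
The resulting 10×10 matrix has rank 6, and its Smith normal form has invariant factors (1,1,1,1,1,1).

The boundary map ∂_3: C_3 → C_2 sends each 3-simplex σ to the alternating sum Σ_i (−1)^i (σ with its i-th vertex removed). For instance
  ∂[1,2,4,5] = [2,4,5] − [1,4,5] + [1,2,5] − [1,2,4],
  ∂[1,3,4,5] = [3,4,5] − [1,4,5] + [1,3,5] − [1,3,4].
The resulting 10×5 matrix has rank 4, and its Smith normal form has invariant factors (1,1,1,1).

Computing H_k = (kernel of ∂_k) / (image of ∂_{k+1}):

  H_0: rank C_0 − rank ∂_1 = 5 − 4 = 1, and the invariant factors of ∂_1 are all 1, so H_0 = Z.
  H_1: rank ker ∂_1 − rank ∂_2 = (10 − 4) − 6 = 0, and the invariant factors of ∂_2 are all 1, so H_1 = 0.
  H_2: rank ker ∂_2 − rank ∂_3 = (10 − 6) − 4 = 0, and the invariant factors of ∂_3 are all 1, so H_2 = 0.
  H_3: rank ker ∂_3 − rank ∂_4 = (5 − 4) − 0 = 1, and there is no ∂_4, so H_3 = Z.

Hence the Betti numbers are b_0 = 1, b_1 = 0, b_2 = 0, b_3 = 1.

b_0 = 1, b_1 = 0, b_2 = 0, b_3 = 1.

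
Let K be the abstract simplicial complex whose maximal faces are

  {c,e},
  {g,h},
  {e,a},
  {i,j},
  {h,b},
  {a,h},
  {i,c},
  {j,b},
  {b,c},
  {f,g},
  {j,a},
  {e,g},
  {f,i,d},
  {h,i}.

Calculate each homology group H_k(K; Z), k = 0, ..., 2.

We work with the vertex ordering a < b < c < d < e < f < g < h < i < j. The simplices of K, each written with vertices in increasing order, are:

  0-simplices (10): a, b, c, d, e, f, g, h, i, j
  1-simplices (16): ae, ah, aj, bc, bh, bj, ce, ci, df, di, eg, fg, fi, gh, hi, ij
  2-simplices (1): dfi

giving chain groups C_0 ≅ Z^10, C_1 ≅ Z^16, C_2 ≅ Z^1.

∂_1: C_1 → C_0 maps an edge to its endpoints' difference, ∂[p,q] = q − p.
As a 10×16 matrix over Z this has rank 9, with invariant factors (1,1,1,1,1,1,1,1,1).

The boundary map ∂_2: C_2 → C_1 acts by ∂[p,q,r] = [q,r] − [p,r] + [p,q]. For instance
  ∂dfi = fi − di + df.
As a 16×1 matrix over Z this has rank 1, with invariant factors (1).

Now H_k = ker ∂_k / im ∂_{k+1}, so:

  H_0: rank C_0 − rank ∂_1 = 10 − 9 = 1, and the invariant factors of ∂_1 are all 1, so H_0 ≅ Z.
  H_1: rank ker ∂_1 − rank ∂_2 = (16 − 9) − 1 = 6, and the invariant factors of ∂_2 are all 1, so H_1 ≅ Z^6.
  H_2: rank ker ∂_2 − rank ∂_3 = (1 − 1) − 0 = 0, and there is no ∂_3, so H_2 ≅ 0.

H_0 = Z,  H_1 = Z^6,  H_2 = 0.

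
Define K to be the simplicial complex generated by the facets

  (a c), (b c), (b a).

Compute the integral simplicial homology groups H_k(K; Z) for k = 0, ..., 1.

Take the total order a < b < c on the vertex set. Then K (dimension 1) consists of the simplices:

  0-simplices (3): a, b, c
  1-simplices (3): ab, ac, bc

giving chain groups C_0 ≅ Z^3, C_1 ≅ Z^3.

∂_1: C_1 → C_0 sends each edge [p,q] (with p < q) to q − p.
The resulting 3×3 matrix has rank 2, and its Smith normal form has invariant factors (1,1).

From H_k ≅ ker(∂_k) / im(∂_{k+1}) we obtain:

  H_0: rank C_0 − rank ∂_1 = 3 − 2 = 1, and the invariant factors of ∂_1 are all 1, so H_0 = Z.
  H_1: rank ker ∂_1 − rank ∂_2 = (3 − 2) − 0 = 1, and there is no ∂_2, so H_1 = Z.

As a check, the Euler characteristic is 3 − 3 = 0, which agrees with 1 − 1 = 0.

H_0 = Z,  H_1 = Z.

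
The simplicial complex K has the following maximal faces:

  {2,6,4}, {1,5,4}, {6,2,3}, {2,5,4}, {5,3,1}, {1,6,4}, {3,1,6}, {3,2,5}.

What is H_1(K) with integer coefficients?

Take the total order 1 < 2 < 3 < 4 < 5 < 6 on the vertex set. Then K (dimension 2) consists of the simplices:

  0-simplices (6): [1], [2], [3], [4], [5], [6]
  1-simplices (12): [1,3], [1,4], [1,5], [1,6], [2,3], [2,4], [2,5], [2,6], [3,5], [3,6], [4,5], [4,6]
  2-simplices (8): [1,3,5], [1,3,6], [1,4,5], [1,4,6], [2,3,5], [2,3,6], [2,4,5], [2,4,6]

Hence C_0 ≅ Z^6, C_1 ≅ Z^12, C_2 ≅ Z^8.

The boundary map ∂_1: C_1 → C_0 sends each edge [p,q] (with p < q) to q − p.
This gives a 6×12 integer matrix of rank 5; reducing to Smith normal form yields diagonal entries (1,1,1,1,1).

The boundary map ∂_2: C_2 → C_1 maps a triangle to the signed sum of its edges. For instance
  ∂[2,4,5] = [4,5] − [2,5] + [2,4],
  ∂[2,3,5] = [3,5] − [2,5] + [2,3].
The resulting 12×8 matrix has rank 7, and its Smith normal form has invariant factors (1,1,1,1,1,1,1).

Now H_k = ker ∂_k / im ∂_{k+1}, so:

  H_1: rank ker ∂_1 − rank ∂_2 = (12 − 5) − 7 = 0, and the invariant factors of ∂_2 are all 1, so H_1 = 0.

H_1 ≅ 0.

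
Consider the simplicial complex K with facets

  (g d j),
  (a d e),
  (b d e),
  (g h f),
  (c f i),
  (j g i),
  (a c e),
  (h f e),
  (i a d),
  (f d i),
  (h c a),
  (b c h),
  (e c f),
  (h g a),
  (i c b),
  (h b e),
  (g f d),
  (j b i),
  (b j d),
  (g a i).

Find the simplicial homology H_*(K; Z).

Fix the vertex order a < b < c < d < e < f < g < h < i < j and write every simplex with vertices in increasing order. Then dim K = 2 and the simplices of K are:

  0-simplices (10): a, b, c, d, e, f, g, h, i, j
  1-simplices (30): ac, ad, ae, ag, ah, ai, bc, bd, be, bh, bi, bj, ce, cf, ch, ci, de, df, dg, di, dj, ef, eh, fg, fh, fi, gh, gi, gj, ij
  2-simplices (20): ace, ach, ade, adi, agh, agi, bch, bci, bde, bdj, beh, bij, cef, cfi, dfg, dfi, dgj, efh, fgh, gij

giving chain groups C_0 ≅ Z^10, C_1 ≅ Z^30, C_2 ≅ Z^20.

∂_1: C_1 → C_0 sends each edge [p,q] (with p < q) to q − p. For instance
  ∂ae = e − a.
As a 10×30 matrix over Z this has rank 9, with invariant factors (1,1,1,1,1,1,1,1,1).

Boundary ∂_2: C_2 → C_1 sends each 2-simplex [p,q,r] to [q,r] − [p,r] + [p,q]. For instance
  ∂dfi = fi − di + df,
  ∂agh = gh − ah + ag.
As a 30×20 matrix over Z this has rank 20, with invariant factors (1,1,1,1,1,1,1,1,1,1,1,1,1,1,1,1,1,1,1,2).

Reading off H_k = ker ∂_k / im ∂_{k+1}:

  H_0: rank C_0 − rank ∂_1 = 10 − 9 = 1, and the invariant factors of ∂_1 are all 1, so H_0 ≅ Z.
  H_1: rank ker ∂_1 − rank ∂_2 = (30 − 9) − 20 = 1, and ∂_2 has invariant factor 2 > 1, so H_1 ≅ Z ⊕ Z_2.
  H_2: rank ker ∂_2 − rank ∂_3 = (20 − 20) − 0 = 0, and there is no ∂_3, so H_2 ≅ 0.

As a check, the Euler characteristic is 10 − 30 + 20 = 0, which agrees with 1 − 1 + 0 = 0.

H_0 ≅ Z,  H_1 ≅ Z ⊕ Z_2,  H_2 = 0.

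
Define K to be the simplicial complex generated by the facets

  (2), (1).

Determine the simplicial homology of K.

H_0 ≅ Z^2.

Fix the vertex order 1 < 2 and write every simplex with vertices in increasing order. Then dim K = 0 and the simplices of K are:

  0-simplices (2): [1], [2]

so the chain groups are C_0 ≅ Z^2.

Computing H_k = (kernel of ∂_k) / (image of ∂_{k+1}):

  H_0: rank C_0 − rank ∂_1 = 2 − 0 = 2, and there is no ∂_1, so H_0 ≅ Z^2.

(K is a triangulation of a set of 2 points.)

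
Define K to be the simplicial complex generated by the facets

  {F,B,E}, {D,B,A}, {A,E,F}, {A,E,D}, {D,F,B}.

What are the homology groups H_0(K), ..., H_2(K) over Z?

H_0 ≅ Z,  H_1 ≅ Z,  H_2 = 0.

We work with the vertex ordering A < B < D < E < F. The simplices of K, each written with vertices in increasing order, are:

  0-simplices (5): A, B, D, E, F
  1-simplices (10): AB, AD, AE, AF, BD, BE, BF, DE, DF, EF
  2-simplices (5): ABD, ADE, AEF, BDF, BEF

Hence C_0 ≅ Z^5, C_1 ≅ Z^10, C_2 ≅ Z^5.

∂_1: C_1 → C_0 maps an edge to its endpoints' difference, ∂[p,q] = q − p.
As a 5×10 matrix over Z this has rank 4, with invariant factors (1,1,1,1).

Boundary ∂_2: C_2 → C_1 acts by ∂[p,q,r] = [q,r] − [p,r] + [p,q]. For instance
  ∂AEF = EF − AF + AE,
  ∂BDF = DF − BF + BD.
This gives a 10×5 integer matrix of rank 5; reducing to Smith normal form yields diagonal entries (1,1,1,1,1).

Now H_k = ker ∂_k / im ∂_{k+1}, so:

  H_0: rank C_0 − rank ∂_1 = 5 − 4 = 1, and the invariant factors of ∂_1 are all 1, so H_0 = Z.
  H_1: rank ker ∂_1 − rank ∂_2 = (10 − 4) − 5 = 1, and the invariant factors of ∂_2 are all 1, so H_1 = Z.
  H_2: rank ker ∂_2 − rank ∂_3 = (5 − 5) − 0 = 0, and there is no ∂_3, so H_2 = 0.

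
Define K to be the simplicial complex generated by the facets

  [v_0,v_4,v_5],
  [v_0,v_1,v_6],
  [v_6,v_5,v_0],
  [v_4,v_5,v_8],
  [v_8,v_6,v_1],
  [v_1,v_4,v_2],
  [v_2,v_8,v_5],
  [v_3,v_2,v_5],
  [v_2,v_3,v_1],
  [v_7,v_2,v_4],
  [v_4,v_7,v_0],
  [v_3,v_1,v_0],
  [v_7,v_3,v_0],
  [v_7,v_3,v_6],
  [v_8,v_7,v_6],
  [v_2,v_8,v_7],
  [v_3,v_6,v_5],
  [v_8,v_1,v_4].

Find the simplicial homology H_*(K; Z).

Fix the vertex order v_0 < v_1 < v_2 < v_3 < v_4 < v_5 < v_6 < v_7 < v_8 and write every simplex with vertices in increasing order. Then dim K = 2 and the simplices of K are:

  0-simplices (9): [v_0], [v_1], [v_2], [v_3], [v_4], [v_5], [v_6], [v_7], [v_8]
  1-simplices (27): (27 of them)
  2-simplices (18): (18 of them)

giving chain groups C_0 ≅ Z^9, C_1 ≅ Z^27, C_2 ≅ Z^18.

Boundary ∂_1: C_1 → C_0 sends each edge [p,q] (with p < q) to q − p.
As a 9×27 matrix over Z this has rank 8, with invariant factors (1,1,1,1,1,1,1,1).

∂_2: C_2 → C_1 sends each 2-simplex [p,q,r] to [q,r] − [p,r] + [p,q]. For instance
  ∂[v_1,v_2,v_4] = [v_2,v_4] − [v_1,v_4] + [v_1,v_2],
  ∂[v_1,v_6,v_8] = [v_6,v_8] − [v_1,v_8] + [v_1,v_6].
The resulting 27×18 matrix has rank 18, and its Smith normal form has invariant factors (1,1,1,1,1,1,1,1,1,1,1,1,1,1,1,1,1,2).

Reading off H_k = ker ∂_k / im ∂_{k+1}:

  H_0: rank C_0 − rank ∂_1 = 9 − 8 = 1, and the invariant factors of ∂_1 are all 1, so H_0 = Z.
  H_1: rank ker ∂_1 − rank ∂_2 = (27 − 8) − 18 = 1, and ∂_2 has invariant factor 2 > 1, so H_1 = Z × Z/2.
  H_2: rank ker ∂_2 − rank ∂_3 = (18 − 18) − 0 = 0, and there is no ∂_3, so H_2 = 0.

As a check, the Euler characteristic is 9 − 27 + 18 = 0, which agrees with 1 − 1 + 0 = 0.
(K is a triangulation of the Klein bottle.)

H_0 = Z,  H_1 = Z × Z/2,  H_2 = 0.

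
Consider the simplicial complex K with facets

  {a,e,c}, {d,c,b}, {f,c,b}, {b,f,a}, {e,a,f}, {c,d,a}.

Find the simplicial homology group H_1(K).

We work with the vertex ordering a < b < c < d < e < f. The simplices of K, each written with vertices in increasing order, are:

  0-simplices (6): a, b, c, d, e, f
  1-simplices (12): ab, ac, ad, ae, af, bc, bd, bf, cd, ce, cf, ef
  2-simplices (6): abf, acd, ace, aef, bcd, bcf

so the chain groups are C_0 ≅ Z^6, C_1 ≅ Z^12, C_2 ≅ Z^6.

Boundary ∂_1: C_1 → C_0 is given by ∂[p,q] = [q] − [p]. For instance
  ∂cf = f − c.
The resulting 6×12 matrix has rank 5, and its Smith normal form has invariant factors (1,1,1,1,1).

∂_2: C_2 → C_1 sends each 2-simplex [p,q,r] to [q,r] − [p,r] + [p,q]. For instance
  ∂bcf = cf − bf + bc,
  ∂bcd = cd − bd + bc.
The resulting 12×6 matrix has rank 6, and its Smith normal form has invariant factors (1,1,1,1,1,1).

Computing H_k = (kernel of ∂_k) / (image of ∂_{k+1}):

  H_1: rank ker ∂_1 − rank ∂_2 = (12 − 5) − 6 = 1, and the invariant factors of ∂_2 are all 1, so H_1 = Z.

(K is a triangulation of the cylinder S^1 x I.)

H_1 ≅ Z.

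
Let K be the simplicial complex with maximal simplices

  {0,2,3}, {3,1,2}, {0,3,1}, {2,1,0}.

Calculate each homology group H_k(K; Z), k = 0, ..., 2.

H_0 ≅ Z,  H_1 = 0,  H_2 ≅ Z.

We work with the vertex ordering 0 < 1 < 2 < 3. The simplices of K, each written with vertices in increasing order, are:

  0-simplices (4): [0], [1], [2], [3]
  1-simplices (6): [0,1], [0,2], [0,3], [1,2], [1,3], [2,3]
  2-simplices (4): [0,1,2], [0,1,3], [0,2,3], [1,2,3]

giving chain groups C_0 ≅ Z^4, C_1 ≅ Z^6, C_2 ≅ Z^4.

Boundary ∂_1: C_1 → C_0 sends each edge [p,q] (with p < q) to q − p. For instance
  ∂[2,3] = [3] − [2].
The resulting 4×6 matrix has rank 3, and its Smith normal form has invariant factors (1,1,1).

The boundary map ∂_2: C_2 → C_1 maps a triangle to the signed sum of its edges. For instance
  ∂[0,1,2] = [1,2] − [0,2] + [0,1],
  ∂[0,1,3] = [1,3] − [0,3] + [0,1].
This gives a 6×4 integer matrix of rank 3; reducing to Smith normal form yields diagonal entries (1,1,1).

Now H_k = ker ∂_k / im ∂_{k+1}, so:

  H_0: rank C_0 − rank ∂_1 = 4 − 3 = 1, and the invariant factors of ∂_1 are all 1, so H_0 ≅ Z.
  H_1: rank ker ∂_1 − rank ∂_2 = (6 − 3) − 3 = 0, and the invariant factors of ∂_2 are all 1, so H_1 ≅ 0.
  H_2: rank ker ∂_2 − rank ∂_3 = (4 − 3) − 0 = 1, and there is no ∂_3, so H_2 ≅ Z.

(K is a triangulation of the 2-sphere S^2.)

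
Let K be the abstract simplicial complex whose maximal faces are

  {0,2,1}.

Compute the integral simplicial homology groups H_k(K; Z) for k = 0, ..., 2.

H_0 ≅ Z,  H_1 = 0,  H_2 = 0.

Take the total order 0 < 1 < 2 on the vertex set. Then K (dimension 2) consists of the simplices:

  0-simplices (3): [0], [1], [2]
  1-simplices (3): [0,1], [0,2], [1,2]
  2-simplices (1): [0,1,2]

Hence C_0 ≅ Z^3, C_1 ≅ Z^3, C_2 ≅ Z^1.

The boundary map ∂_1: C_1 → C_0 sends each edge [p,q] (with p < q) to q − p. For instance
  ∂[0,1] = [1] − [0].
As a 3×3 matrix over Z this has rank 2, with invariant factors (1,1).

Boundary ∂_2: C_2 → C_1 sends each 2-simplex [p,q,r] to [q,r] − [p,r] + [p,q]. For instance
  ∂[0,1,2] = [1,2] − [0,2] + [0,1].
As a 3×1 matrix over Z this has rank 1, with invariant factors (1).

From H_k ≅ ker(∂_k) / im(∂_{k+1}) we obtain:

  H_0: rank C_0 − rank ∂_1 = 3 − 2 = 1, and the invariant factors of ∂_1 are all 1, so H_0 ≅ Z.
  H_1: rank ker ∂_1 − rank ∂_2 = (3 − 2) − 1 = 0, and the invariant factors of ∂_2 are all 1, so H_1 ≅ 0.
  H_2: rank ker ∂_2 − rank ∂_3 = (1 − 1) − 0 = 0, and there is no ∂_3, so H_2 ≅ 0.

As a check, the Euler characteristic is 3 − 3 + 1 = 1, which agrees with 1 − 0 + 0 = 1.
(K is a triangulation of the 2-simplex.)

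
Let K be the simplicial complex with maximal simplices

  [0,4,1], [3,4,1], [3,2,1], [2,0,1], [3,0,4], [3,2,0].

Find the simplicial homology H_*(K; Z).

H_0 = Z,  H_1 = 0,  H_2 = Z.

Order the vertices as 0 < 1 < 2 < 3 < 4. Listing each simplex with vertices in this order, K has dimension 2 with simplices:

  0-simplices (5): [0], [1], [2], [3], [4]
  1-simplices (9): [0,1], [0,2], [0,3], [0,4], [1,2], [1,3], [1,4], [2,3], [3,4]
  2-simplices (6): [0,1,2], [0,1,4], [0,2,3], [0,3,4], [1,2,3], [1,3,4]

Hence C_0 ≅ Z^5, C_1 ≅ Z^9, C_2 ≅ Z^6.

Boundary ∂_1: C_1 → C_0 is given by ∂[p,q] = [q] − [p]. For instance
  ∂[0,3] = [3] − [0].
This gives a 5×9 integer matrix of rank 4; reducing to Smith normal form yields diagonal entries (1,1,1,1).

The boundary map ∂_2: C_2 → C_1 sends each 2-simplex [p,q,r] to [q,r] − [p,r] + [p,q]. For instance
  ∂[1,2,3] = [2,3] − [1,3] + [1,2],
  ∂[0,2,3] = [2,3] − [0,3] + [0,2].
This gives a 9×6 integer matrix of rank 5; reducing to Smith normal form yields diagonal entries (1,1,1,1,1).

Reading off H_k = ker ∂_k / im ∂_{k+1}:

  H_0: rank C_0 − rank ∂_1 = 5 − 4 = 1, and the invariant factors of ∂_1 are all 1, so H_0 = Z.
  H_1: rank ker ∂_1 − rank ∂_2 = (9 − 4) − 5 = 0, and the invariant factors of ∂_2 are all 1, so H_1 = 0.
  H_2: rank ker ∂_2 − rank ∂_3 = (6 − 5) − 0 = 1, and there is no ∂_3, so H_2 = Z.

As a check, the Euler characteristic is 5 − 9 + 6 = 2, which agrees with 1 − 0 + 1 = 2.
(K is a triangulation of the 2-sphere S^2.)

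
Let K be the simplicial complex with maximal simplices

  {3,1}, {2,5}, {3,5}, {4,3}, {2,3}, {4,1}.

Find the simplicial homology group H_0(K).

H_0 ≅ Z.

We work with the vertex ordering 1 < 2 < 3 < 4 < 5. The simplices of K, each written with vertices in increasing order, are:

  0-simplices (5): [1], [2], [3], [4], [5]
  1-simplices (6): [1,3], [1,4], [2,3], [2,5], [3,4], [3,5]

Hence C_0 ≅ Z^5, C_1 ≅ Z^6.

∂_1: C_1 → C_0 maps an edge to its endpoints' difference, ∂[p,q] = q − p. For instance
  ∂[2,3] = [3] − [2].
As a 5×6 matrix over Z this has rank 4, with invariant factors (1,1,1,1).

From H_k ≅ ker(∂_k) / im(∂_{k+1}) we obtain:

  H_0: rank C_0 − rank ∂_1 = 5 − 4 = 1, and the invariant factors of ∂_1 are all 1, so H_0 = Z.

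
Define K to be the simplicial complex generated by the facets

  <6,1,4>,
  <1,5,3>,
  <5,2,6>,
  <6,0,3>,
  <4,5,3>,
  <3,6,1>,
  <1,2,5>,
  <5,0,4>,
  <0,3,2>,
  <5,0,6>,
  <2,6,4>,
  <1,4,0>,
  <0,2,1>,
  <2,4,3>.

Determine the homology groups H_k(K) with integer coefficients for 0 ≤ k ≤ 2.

H_0 = Z,  H_1 = Z^2,  H_2 = Z.

We work with the vertex ordering 0 < 1 < 2 < 3 < 4 < 5 < 6. The simplices of K, each written with vertices in increasing order, are:

  0-simplices (7): [0], [1], [2], [3], [4], [5], [6]
  1-simplices (21): [0,1], [0,2], [0,3], [0,4], [0,5], [0,6], [1,2], [1,3], [1,4], [1,5], [1,6], [2,3], [2,4], [2,5], [2,6], [3,4], [3,5], [3,6], [4,5], [4,6], [5,6]
  2-simplices (14): [0,1,2], [0,1,4], [0,2,3], [0,3,6], [0,4,5], [0,5,6], [1,2,5], [1,3,5], [1,3,6], [1,4,6], [2,3,4], [2,4,6], [2,5,6], [3,4,5]

so the chain groups are C_0 ≅ Z^7, C_1 ≅ Z^21, C_2 ≅ Z^14.

The boundary map ∂_1: C_1 → C_0 maps an edge to its endpoints' difference, ∂[p,q] = q − p. For instance
  ∂[2,5] = [5] − [2].
As a 7×21 matrix over Z this has rank 6, with invariant factors (1,1,1,1,1,1).

Boundary ∂_2: C_2 → C_1 acts by ∂[p,q,r] = [q,r] − [p,r] + [p,q]. For instance
  ∂[1,2,5] = [2,5] − [1,5] + [1,2],
  ∂[0,3,6] = [3,6] − [0,6] + [0,3].
This gives a 21×14 integer matrix of rank 13; reducing to Smith normal form yields diagonal entries (1,1,1,1,1,1,1,1,1,1,1,1,1).

Reading off H_k = ker ∂_k / im ∂_{k+1}:

  H_0: rank C_0 − rank ∂_1 = 7 − 6 = 1, and the invariant factors of ∂_1 are all 1, so H_0 = Z.
  H_1: rank ker ∂_1 − rank ∂_2 = (21 − 6) − 13 = 2, and the invariant factors of ∂_2 are all 1, so H_1 = Z^2.
  H_2: rank ker ∂_2 − rank ∂_3 = (14 − 13) − 0 = 1, and there is no ∂_3, so H_2 = Z.

(K is a triangulation of the torus T^2.)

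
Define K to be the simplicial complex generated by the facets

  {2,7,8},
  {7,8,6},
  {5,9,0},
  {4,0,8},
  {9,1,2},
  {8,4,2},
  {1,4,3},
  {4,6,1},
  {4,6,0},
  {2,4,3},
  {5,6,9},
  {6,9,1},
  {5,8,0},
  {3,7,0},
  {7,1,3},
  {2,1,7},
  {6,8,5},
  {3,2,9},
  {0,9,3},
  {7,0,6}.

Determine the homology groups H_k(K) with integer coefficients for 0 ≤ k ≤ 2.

H_0 = Z,  H_1 = Z ⊕ Z/2,  H_2 = 0.

Order the vertices as 0 < 1 < 2 < 3 < 4 < 5 < 6 < 7 < 8 < 9. Listing each simplex with vertices in this order, K has dimension 2 with simplices:

  0-simplices (10): [0], [1], [2], [3], [4], [5], [6], [7], [8], [9]
  1-simplices (30): (30 of them)
  2-simplices (20): (20 of them)

so the chain groups are C_0 ≅ Z^10, C_1 ≅ Z^30, C_2 ≅ Z^20.

The boundary map ∂_1: C_1 → C_0 sends each edge [p,q] (with p < q) to q − p.
The 10×30 boundary matrix has rank 9 and Smith normal form diag(1,1,1,1,1,1,1,1,1).

Boundary ∂_2: C_2 → C_1 maps a triangle to the signed sum of its edges. For instance
  ∂[1,6,9] = [6,9] − [1,9] + [1,6],
  ∂[0,3,9] = [3,9] − [0,9] + [0,3].
The 30×20 boundary matrix has rank 20 and Smith normal form diag(1,1,1,1,1,1,1,1,1,1,1,1,1,1,1,1,1,1,1,2).

Now H_k = ker ∂_k / im ∂_{k+1}, so:

  H_0: rank C_0 − rank ∂_1 = 10 − 9 = 1, and the invariant factors of ∂_1 are all 1, so H_0 ≅ Z.
  H_1: rank ker ∂_1 − rank ∂_2 = (30 − 9) − 20 = 1, and ∂_2 has invariant factor 2 > 1, so H_1 ≅ Z ⊕ Z/2.
  H_2: rank ker ∂_2 − rank ∂_3 = (20 − 20) − 0 = 0, and there is no ∂_3, so H_2 ≅ 0.

(K is a triangulation of the Klein bottle.)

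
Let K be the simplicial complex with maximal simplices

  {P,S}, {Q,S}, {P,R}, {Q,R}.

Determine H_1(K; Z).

Take the total order P < Q < R < S on the vertex set. Then K (dimension 1) consists of the simplices:

  0-simplices (4): P, Q, R, S
  1-simplices (4): PR, PS, QR, QS

so the chain groups are C_0 ≅ Z^4, C_1 ≅ Z^4.

∂_1: C_1 → C_0 maps an edge to its endpoints' difference, ∂[p,q] = q − p. For instance
  ∂PR = R − P.
The 4×4 boundary matrix has rank 3 and Smith normal form diag(1,1,1).

Now H_k = ker ∂_k / im ∂_{k+1}, so:

  H_1: rank ker ∂_1 − rank ∂_2 = (4 − 3) − 0 = 1, and there is no ∂_2, so H_1 ≅ Z.

H_1 ≅ Z.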